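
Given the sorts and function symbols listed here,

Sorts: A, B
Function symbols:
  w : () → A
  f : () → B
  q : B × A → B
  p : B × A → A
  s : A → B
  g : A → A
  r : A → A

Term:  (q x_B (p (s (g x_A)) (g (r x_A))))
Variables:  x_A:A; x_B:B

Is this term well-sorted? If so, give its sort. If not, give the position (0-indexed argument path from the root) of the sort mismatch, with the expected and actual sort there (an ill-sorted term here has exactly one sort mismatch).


well-sorted; sort = B

  x_B : B
        x_A : A
      (g x_A) : A
    (s (g x_A)) : B
        x_A : A
      (r x_A) : A
    (g (r x_A)) : A
  (p (s (g x_A)) (g (r x_A))) : A
(q x_B (p (s (g x_A)) (g (r x_A)))) : B


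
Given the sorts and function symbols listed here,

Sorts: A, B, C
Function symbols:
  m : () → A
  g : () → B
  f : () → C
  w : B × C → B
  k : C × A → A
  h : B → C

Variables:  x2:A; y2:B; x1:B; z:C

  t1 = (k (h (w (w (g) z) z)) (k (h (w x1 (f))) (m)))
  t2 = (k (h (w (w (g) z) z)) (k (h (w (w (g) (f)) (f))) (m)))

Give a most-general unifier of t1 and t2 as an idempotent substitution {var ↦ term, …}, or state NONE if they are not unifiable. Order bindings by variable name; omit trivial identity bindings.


{x1 ↦ (w (g) (f))}


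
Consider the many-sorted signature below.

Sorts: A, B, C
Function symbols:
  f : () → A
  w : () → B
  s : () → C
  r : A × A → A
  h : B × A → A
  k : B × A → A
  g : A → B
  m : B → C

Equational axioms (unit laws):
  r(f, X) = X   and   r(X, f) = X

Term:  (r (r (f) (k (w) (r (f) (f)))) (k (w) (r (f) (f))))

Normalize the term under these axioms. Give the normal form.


normal form = (r (k (w) (f)) (k (w) (f)))

1. (r (r (f) (k (w) (r (f) (f)))) (k (w) (r (f) (f))))  →  (r (k (w) (r (f) (f))) (k (w) (r (f) (f))))
2. (r (k (w) (r (f) (f))) (k (w) (r (f) (f))))  →  (r (k (w) (f)) (k (w) (r (f) (f))))
3. (r (k (w) (f)) (k (w) (r (f) (f))))  →  (r (k (w) (f)) (k (w) (f)))


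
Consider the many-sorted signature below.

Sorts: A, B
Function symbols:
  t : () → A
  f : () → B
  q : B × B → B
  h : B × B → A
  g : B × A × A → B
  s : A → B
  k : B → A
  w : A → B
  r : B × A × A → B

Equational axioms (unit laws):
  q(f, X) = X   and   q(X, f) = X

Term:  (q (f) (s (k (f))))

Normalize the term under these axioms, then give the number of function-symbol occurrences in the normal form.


1. (q (f) (s (k (f))))  →  (s (k (f)))
normal form: (s (k (f)))

size = 3


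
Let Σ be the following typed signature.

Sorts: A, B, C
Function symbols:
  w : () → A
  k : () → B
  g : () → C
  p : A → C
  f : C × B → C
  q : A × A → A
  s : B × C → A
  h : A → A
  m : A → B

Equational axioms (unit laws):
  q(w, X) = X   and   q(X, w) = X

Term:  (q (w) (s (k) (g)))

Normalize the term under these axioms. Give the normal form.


1. (q (w) (s (k) (g)))  →  (s (k) (g))

normal form = (s (k) (g))


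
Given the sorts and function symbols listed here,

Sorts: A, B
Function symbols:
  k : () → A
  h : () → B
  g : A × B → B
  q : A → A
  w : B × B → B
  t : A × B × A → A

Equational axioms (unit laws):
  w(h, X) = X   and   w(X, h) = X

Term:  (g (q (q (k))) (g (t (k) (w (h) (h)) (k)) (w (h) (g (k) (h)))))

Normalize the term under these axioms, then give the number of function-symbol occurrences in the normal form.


size = 12

1. (g (q (q (k))) (g (t (k) (w (h) (h)) (k)) (w (h) (g (k) (h)))))  →  (g (q (q (k))) (g (t (k) (h) (k)) (w (h) (g (k) (h)))))
2. (g (q (q (k))) (g (t (k) (h) (k)) (w (h) (g (k) (h)))))  →  (g (q (q (k))) (g (t (k) (h) (k)) (g (k) (h))))
normal form: (g (q (q (k))) (g (t (k) (h) (k)) (g (k) (h))))


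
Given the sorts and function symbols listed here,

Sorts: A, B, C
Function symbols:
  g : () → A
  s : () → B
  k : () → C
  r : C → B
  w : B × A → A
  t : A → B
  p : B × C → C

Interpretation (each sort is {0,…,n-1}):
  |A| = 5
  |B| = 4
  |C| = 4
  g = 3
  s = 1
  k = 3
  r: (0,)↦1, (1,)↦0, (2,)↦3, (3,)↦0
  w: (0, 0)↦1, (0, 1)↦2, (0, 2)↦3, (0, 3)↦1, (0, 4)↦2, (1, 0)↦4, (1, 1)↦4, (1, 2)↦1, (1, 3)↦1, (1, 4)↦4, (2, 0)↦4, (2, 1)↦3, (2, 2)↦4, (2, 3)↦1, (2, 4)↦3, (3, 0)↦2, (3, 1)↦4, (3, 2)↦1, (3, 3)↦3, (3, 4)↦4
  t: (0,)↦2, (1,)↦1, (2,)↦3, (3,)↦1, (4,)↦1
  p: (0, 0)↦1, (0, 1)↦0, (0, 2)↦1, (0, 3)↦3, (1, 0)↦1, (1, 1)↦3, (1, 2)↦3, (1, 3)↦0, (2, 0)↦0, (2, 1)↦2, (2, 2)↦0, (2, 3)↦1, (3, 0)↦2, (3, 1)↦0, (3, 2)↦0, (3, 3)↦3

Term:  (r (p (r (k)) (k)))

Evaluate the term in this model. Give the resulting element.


  k = 3
  (r (k)) = r(3,) = 0
  k = 3
  (p (r (k)) (k)) = p(0, 3) = 3
  (r (p (r (k)) (k))) = r(3,) = 0

value = 0


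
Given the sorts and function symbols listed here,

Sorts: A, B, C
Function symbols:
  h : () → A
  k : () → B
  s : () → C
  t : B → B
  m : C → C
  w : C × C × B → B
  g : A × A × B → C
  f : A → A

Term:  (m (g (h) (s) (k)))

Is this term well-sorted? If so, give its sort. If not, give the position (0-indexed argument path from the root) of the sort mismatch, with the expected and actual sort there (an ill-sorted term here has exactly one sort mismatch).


ill-sorted at position [0, 1]: expected A, got C

    (h) : A
    (s) : C
    (k) : B
  (g (h) (s) (k)) : ✗ arg 1 at [0, 1] has sort C, expected A


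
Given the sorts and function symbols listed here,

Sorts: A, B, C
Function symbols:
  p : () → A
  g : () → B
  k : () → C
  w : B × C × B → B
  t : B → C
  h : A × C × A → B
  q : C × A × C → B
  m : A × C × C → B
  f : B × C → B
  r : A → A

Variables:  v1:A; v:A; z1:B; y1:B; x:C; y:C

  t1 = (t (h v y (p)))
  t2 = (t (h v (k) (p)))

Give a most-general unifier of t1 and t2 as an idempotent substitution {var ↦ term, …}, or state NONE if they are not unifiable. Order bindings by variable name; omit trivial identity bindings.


{y ↦ (k)}


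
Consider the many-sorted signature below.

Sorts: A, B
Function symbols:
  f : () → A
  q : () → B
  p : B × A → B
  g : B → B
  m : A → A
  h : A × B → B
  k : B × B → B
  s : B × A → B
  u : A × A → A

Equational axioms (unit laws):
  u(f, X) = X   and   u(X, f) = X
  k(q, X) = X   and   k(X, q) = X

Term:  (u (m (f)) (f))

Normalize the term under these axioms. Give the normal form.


normal form = (m (f))

1. (u (m (f)) (f))  →  (m (f))


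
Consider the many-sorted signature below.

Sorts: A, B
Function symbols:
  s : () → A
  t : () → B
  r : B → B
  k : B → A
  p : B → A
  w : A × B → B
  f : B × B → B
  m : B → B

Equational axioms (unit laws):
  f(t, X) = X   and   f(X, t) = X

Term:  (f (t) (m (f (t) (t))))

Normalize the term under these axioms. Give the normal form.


1. (f (t) (m (f (t) (t))))  →  (m (f (t) (t)))
2. (m (f (t) (t)))  →  (m (t))

normal form = (m (t))


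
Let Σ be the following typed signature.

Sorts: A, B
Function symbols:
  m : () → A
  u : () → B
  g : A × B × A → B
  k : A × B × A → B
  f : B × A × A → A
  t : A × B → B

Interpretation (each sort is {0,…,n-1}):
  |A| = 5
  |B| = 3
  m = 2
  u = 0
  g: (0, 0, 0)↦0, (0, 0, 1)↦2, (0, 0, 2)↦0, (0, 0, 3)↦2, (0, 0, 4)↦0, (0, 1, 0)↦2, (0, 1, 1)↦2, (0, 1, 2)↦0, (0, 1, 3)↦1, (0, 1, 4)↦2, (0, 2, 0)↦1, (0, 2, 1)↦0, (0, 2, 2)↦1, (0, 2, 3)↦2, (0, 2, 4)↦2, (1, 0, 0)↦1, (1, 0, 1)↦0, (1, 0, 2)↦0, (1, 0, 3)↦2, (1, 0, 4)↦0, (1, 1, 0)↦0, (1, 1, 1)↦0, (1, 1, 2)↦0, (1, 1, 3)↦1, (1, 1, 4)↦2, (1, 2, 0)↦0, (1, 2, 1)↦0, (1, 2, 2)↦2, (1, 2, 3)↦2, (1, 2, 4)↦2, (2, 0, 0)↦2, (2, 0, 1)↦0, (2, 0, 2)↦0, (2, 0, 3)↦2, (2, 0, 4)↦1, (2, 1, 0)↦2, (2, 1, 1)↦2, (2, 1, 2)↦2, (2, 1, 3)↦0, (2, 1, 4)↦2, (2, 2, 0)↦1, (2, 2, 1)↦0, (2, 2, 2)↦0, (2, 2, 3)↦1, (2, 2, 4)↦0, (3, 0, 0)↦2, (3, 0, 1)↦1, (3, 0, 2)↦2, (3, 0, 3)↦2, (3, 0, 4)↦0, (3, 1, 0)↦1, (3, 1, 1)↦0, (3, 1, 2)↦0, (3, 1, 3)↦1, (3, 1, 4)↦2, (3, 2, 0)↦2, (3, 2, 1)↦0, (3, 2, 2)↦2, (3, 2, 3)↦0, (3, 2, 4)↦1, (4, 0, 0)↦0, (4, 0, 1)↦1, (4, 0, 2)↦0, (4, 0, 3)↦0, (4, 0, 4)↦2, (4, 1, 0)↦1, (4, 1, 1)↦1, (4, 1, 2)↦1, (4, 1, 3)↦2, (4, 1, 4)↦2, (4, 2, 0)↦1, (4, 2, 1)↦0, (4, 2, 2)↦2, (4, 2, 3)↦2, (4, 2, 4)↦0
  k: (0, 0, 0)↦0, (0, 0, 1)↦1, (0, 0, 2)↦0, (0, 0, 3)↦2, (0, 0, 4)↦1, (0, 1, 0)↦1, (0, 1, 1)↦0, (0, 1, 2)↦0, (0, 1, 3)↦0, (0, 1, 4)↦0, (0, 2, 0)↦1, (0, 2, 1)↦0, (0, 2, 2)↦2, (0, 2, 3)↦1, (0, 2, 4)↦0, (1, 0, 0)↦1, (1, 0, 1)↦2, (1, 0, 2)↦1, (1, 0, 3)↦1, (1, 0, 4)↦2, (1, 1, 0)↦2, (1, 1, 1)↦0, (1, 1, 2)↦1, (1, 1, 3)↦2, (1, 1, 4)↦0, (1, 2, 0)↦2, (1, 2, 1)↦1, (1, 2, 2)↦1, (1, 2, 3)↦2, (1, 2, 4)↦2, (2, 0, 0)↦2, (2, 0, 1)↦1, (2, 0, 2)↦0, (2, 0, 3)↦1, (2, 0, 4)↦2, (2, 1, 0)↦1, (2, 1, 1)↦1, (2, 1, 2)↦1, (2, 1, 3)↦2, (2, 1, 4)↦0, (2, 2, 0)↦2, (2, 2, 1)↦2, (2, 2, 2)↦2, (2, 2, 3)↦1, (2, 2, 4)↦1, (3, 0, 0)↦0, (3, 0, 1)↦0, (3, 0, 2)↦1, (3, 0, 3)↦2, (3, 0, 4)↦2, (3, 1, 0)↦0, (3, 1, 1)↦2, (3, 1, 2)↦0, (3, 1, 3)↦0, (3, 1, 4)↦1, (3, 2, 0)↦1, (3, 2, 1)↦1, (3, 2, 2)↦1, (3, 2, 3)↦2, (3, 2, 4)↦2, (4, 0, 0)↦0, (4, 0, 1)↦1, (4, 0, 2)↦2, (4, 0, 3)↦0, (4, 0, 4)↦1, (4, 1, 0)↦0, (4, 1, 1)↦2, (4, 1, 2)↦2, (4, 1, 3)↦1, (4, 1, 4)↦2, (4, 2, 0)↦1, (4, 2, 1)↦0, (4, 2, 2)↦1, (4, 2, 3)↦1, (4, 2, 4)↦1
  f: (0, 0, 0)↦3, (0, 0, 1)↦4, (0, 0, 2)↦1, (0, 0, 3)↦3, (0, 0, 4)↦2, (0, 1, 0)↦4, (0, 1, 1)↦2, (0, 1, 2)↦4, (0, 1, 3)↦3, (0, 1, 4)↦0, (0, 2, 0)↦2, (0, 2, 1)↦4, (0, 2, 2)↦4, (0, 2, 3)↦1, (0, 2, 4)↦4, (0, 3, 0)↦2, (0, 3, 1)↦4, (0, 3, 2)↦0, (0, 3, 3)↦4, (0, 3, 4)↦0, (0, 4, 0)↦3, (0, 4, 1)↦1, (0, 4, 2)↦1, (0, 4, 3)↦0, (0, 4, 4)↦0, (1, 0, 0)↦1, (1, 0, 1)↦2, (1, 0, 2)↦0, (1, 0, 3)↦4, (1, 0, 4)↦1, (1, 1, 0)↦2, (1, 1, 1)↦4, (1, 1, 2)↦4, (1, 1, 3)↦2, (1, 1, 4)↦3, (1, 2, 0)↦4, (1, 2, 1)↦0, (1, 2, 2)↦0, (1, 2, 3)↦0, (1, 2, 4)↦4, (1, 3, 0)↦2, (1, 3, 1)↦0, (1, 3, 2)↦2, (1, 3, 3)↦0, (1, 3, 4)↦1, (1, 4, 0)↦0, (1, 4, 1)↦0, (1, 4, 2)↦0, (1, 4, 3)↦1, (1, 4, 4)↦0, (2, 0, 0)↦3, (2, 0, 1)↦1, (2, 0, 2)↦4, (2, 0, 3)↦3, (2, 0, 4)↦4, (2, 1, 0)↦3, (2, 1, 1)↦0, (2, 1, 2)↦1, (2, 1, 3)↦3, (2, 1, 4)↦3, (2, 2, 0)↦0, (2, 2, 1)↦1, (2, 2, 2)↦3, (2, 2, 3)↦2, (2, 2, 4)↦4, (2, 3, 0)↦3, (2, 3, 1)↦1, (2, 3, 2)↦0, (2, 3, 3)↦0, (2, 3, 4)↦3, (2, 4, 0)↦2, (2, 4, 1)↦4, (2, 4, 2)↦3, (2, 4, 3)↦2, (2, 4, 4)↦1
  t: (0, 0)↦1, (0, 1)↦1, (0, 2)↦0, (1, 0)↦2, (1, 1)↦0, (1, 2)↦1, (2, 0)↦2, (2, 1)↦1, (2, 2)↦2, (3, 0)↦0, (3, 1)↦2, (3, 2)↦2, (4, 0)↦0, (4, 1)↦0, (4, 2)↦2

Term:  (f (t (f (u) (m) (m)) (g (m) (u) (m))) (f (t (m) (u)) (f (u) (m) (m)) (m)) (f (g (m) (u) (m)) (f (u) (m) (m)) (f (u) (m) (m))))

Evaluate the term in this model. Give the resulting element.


  u = 0
  m = 2
  m = 2
  (f (u) (m) (m)) = f(0, 2, 2) = 4
  m = 2
  u = 0
  m = 2
  (g (m) (u) (m)) = g(2, 0, 2) = 0
  (t (f (u) (m) (m)) (g (m) (u) (m))) = t(4, 0) = 0
  m = 2
  u = 0
  (t (m) (u)) = t(2, 0) = 2
  u = 0
  m = 2
  m = 2
  (f (u) (m) (m)) = f(0, 2, 2) = 4
  m = 2
  (f (t (m) (u)) (f (u) (m) (m)) (m)) = f(2, 4, 2) = 3
  m = 2
  u = 0
  m = 2
  (g (m) (u) (m)) = g(2, 0, 2) = 0
  u = 0
  m = 2
  m = 2
  (f (u) (m) (m)) = f(0, 2, 2) = 4
  u = 0
  m = 2
  m = 2
  (f (u) (m) (m)) = f(0, 2, 2) = 4
  (f (g (m) (u) (m)) (f (u) (m) (m)) (f (u) (m) (m))) = f(0, 4, 4) = 0
  (f (t (f (u) (m) (m)) (g (m) (u) (m))) (f (t (m) (u)) (f (u) (m) (m)) (m)) (f (g (m) (u) (m)) (f (u) (m) (m)) (f (u) (m) (m)))) = f(0, 3, 0) = 2

value = 2


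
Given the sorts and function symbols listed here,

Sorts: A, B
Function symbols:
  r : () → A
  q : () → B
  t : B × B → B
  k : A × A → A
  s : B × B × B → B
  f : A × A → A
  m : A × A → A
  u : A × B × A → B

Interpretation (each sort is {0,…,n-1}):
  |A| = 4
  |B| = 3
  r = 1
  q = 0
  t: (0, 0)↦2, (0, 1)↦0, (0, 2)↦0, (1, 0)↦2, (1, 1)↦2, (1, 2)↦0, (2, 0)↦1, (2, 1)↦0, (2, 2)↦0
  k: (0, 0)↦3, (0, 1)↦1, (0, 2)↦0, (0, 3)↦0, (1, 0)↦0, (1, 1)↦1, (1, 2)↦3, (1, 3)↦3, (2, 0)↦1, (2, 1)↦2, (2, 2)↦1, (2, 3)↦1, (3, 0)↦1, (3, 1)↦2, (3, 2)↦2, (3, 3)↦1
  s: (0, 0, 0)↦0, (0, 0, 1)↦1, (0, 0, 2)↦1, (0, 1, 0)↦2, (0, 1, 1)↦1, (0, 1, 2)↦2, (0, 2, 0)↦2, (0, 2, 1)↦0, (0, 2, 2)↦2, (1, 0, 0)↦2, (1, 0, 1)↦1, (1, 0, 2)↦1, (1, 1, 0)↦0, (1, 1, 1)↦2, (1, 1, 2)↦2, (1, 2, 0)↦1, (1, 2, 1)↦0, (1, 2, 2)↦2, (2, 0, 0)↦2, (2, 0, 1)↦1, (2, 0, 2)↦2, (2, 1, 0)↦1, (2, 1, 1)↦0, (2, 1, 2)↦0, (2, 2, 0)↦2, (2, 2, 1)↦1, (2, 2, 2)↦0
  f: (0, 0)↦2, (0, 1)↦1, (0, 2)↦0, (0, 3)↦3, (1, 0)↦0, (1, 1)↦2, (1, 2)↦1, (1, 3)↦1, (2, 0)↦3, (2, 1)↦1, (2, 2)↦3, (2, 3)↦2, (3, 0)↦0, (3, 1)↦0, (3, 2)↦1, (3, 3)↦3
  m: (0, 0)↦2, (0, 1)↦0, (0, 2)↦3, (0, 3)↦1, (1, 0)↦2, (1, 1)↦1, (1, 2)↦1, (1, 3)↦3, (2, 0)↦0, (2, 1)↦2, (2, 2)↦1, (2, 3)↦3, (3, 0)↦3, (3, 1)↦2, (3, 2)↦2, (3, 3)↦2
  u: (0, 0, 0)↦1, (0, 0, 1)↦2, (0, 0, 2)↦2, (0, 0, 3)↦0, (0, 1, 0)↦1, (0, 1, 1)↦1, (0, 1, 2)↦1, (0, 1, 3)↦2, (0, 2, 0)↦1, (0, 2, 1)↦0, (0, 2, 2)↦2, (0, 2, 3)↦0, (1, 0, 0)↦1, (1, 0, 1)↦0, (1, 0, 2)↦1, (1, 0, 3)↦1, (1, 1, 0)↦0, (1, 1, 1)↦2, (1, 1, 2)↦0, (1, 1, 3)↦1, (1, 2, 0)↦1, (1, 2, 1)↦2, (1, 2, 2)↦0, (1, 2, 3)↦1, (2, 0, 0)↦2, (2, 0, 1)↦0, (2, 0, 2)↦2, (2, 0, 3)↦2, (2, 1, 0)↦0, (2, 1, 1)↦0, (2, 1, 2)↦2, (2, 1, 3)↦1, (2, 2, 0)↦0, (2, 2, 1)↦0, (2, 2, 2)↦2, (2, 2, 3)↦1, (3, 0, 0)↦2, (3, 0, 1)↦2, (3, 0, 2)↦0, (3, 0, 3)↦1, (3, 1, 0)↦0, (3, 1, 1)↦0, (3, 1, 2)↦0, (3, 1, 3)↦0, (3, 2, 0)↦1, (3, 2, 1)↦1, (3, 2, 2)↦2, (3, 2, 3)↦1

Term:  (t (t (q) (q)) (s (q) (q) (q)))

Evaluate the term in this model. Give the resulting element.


  q = 0
  q = 0
  (t (q) (q)) = t(0, 0) = 2
  q = 0
  q = 0
  q = 0
  (s (q) (q) (q)) = s(0, 0, 0) = 0
  (t (t (q) (q)) (s (q) (q) (q))) = t(2, 0) = 1

value = 1


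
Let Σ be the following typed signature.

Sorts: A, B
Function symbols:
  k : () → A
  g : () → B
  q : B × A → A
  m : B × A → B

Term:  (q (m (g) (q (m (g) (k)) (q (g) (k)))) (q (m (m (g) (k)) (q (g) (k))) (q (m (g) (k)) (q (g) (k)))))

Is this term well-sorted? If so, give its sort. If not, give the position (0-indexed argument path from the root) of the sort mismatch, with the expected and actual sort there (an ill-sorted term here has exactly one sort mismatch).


well-sorted; sort = A

    (g) : B
        (g) : B
        (k) : A
      (m (g) (k)) : B
        (g) : B
        (k) : A
      (q (g) (k)) : A
    (q (m (g) (k)) (q (g) (k))) : A
  (m (g) (q (m (g) (k)) (q (g) (k)))) : B
        (g) : B
        (k) : A
      (m (g) (k)) : B
        (g) : B
        (k) : A
      (q (g) (k)) : A
    (m (m (g) (k)) (q (g) (k))) : B
        (g) : B
        (k) : A
      (m (g) (k)) : B
        (g) : B
        (k) : A
      (q (g) (k)) : A
    (q (m (g) (k)) (q (g) (k))) : A
  (q (m (m (g) (k)) (q (g) (k))) (q (m (g) (k)) (q (g) (k)))) : A
(q (m (g) (q (m (g) (k)) (q (g) (k)))) (q (m (m (g) (k)) (q (g) (k))) (q (m (g) (k)) (q (g) (k))))) : A


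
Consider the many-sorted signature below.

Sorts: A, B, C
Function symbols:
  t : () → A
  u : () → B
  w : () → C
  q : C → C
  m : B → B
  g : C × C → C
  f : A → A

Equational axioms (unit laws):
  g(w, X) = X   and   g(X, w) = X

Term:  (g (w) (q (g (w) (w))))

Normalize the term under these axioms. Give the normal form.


1. (g (w) (q (g (w) (w))))  →  (q (g (w) (w)))
2. (q (g (w) (w)))  →  (q (w))

normal form = (q (w))


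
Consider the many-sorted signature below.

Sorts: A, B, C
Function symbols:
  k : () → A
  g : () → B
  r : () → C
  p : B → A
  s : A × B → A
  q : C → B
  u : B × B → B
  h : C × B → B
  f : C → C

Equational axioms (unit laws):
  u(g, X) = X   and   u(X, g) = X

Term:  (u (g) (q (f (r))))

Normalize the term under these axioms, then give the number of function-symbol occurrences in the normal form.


1. (u (g) (q (f (r))))  →  (q (f (r)))
normal form: (q (f (r)))

size = 3


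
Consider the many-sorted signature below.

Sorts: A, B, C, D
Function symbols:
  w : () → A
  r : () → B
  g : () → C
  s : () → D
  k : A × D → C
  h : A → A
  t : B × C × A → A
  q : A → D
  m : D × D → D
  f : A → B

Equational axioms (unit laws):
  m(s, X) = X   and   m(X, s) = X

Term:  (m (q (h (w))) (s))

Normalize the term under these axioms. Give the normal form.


normal form = (q (h (w)))

1. (m (q (h (w))) (s))  →  (q (h (w)))


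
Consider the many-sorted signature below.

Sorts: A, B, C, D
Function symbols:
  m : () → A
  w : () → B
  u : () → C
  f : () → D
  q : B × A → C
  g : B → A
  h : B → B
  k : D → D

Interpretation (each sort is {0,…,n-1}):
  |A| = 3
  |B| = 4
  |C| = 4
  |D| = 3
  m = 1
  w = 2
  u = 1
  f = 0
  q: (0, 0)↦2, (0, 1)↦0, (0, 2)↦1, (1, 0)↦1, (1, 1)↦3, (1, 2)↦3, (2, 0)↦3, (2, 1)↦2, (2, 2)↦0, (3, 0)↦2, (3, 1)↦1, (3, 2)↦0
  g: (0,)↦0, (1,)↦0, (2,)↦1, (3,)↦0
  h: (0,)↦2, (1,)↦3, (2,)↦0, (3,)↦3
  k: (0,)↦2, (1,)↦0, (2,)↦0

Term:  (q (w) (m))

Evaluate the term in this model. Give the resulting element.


  w = 2
  m = 1
  (q (w) (m)) = q(2, 1) = 2

value = 2


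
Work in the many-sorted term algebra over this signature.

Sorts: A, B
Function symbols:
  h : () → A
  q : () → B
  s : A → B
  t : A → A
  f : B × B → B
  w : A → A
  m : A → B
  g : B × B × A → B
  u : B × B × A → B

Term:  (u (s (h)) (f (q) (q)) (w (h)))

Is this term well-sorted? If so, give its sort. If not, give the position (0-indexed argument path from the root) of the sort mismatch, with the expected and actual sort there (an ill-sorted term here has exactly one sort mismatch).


well-sorted; sort = B

    (h) : A
  (s (h)) : B
    (q) : B
    (q) : B
  (f (q) (q)) : B
    (h) : A
  (w (h)) : A
(u (s (h)) (f (q) (q)) (w (h))) : B


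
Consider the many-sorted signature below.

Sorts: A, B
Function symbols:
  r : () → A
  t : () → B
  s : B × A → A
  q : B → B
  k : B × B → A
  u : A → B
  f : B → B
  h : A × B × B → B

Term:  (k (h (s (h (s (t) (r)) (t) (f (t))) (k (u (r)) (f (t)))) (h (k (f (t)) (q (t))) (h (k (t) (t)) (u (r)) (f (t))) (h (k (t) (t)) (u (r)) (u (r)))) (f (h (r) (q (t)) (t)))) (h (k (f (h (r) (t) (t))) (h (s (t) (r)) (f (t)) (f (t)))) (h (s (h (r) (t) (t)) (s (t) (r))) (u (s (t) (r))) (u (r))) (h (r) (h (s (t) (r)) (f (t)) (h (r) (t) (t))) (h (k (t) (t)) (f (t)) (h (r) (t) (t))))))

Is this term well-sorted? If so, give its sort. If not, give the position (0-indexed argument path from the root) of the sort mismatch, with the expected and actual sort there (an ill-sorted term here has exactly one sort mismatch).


          (t) : B
          (r) : A
        (s (t) (r)) : A
        (t) : B
          (t) : B
        (f (t)) : B
      (h (s (t) (r)) (t) (f (t))) : B
          (r) : A
        (u (r)) : B
          (t) : B
        (f (t)) : B
      (k (u (r)) (f (t))) : A
    (s (h (s (t) (r)) (t) (f (t))) (k (u (r)) (f (t)))) : A
          (t) : B
        (f (t)) : B
          (t) : B
        (q (t)) : B
      (k (f (t)) (q (t))) : A
          (t) : B
          (t) : B
        (k (t) (t)) : A
          (r) : A
        (u (r)) : B
          (t) : B
        (f (t)) : B
      (h (k (t) (t)) (u (r)) (f (t))) : B
          (t) : B
          (t) : B
        (k (t) (t)) : A
          (r) : A
        (u (r)) : B
          (r) : A
        (u (r)) : B
      (h (k (t) (t)) (u (r)) (u (r))) : B
    (h (k (f (t)) (q (t))) (h (k (t) (t)) (u (r)) (f (t))) (h (k (t) (t)) (u (r)) (u (r)))) : B
        (r) : A
          (t) : B
        (q (t)) : B
        (t) : B
      (h (r) (q (t)) (t)) : B
    (f (h (r) (q (t)) (t))) : B
  (h (s (h (s (t) (r)) (t) (f (t))) (k (u (r)) (f (t)))) (h (k (f (t)) (q (t))) (h (k (t) (t)) (u (r)) (f (t))) (h (k (t) (t)) (u (r)) (u (r)))) (f (h (r) (q (t)) (t)))) : B
          (r) : A
          (t) : B
          (t) : B
        (h (r) (t) (t)) : B
      (f (h (r) (t) (t))) : B
          (t) : B
          (r) : A
        (s (t) (r)) : A
          (t) : B
        (f (t)) : B
          (t) : B
        (f (t)) : B
      (h (s (t) (r)) (f (t)) (f (t))) : B
    (k (f (h (r) (t) (t))) (h (s (t) (r)) (f (t)) (f (t)))) : A
          (r) : A
          (t) : B
          (t) : B
        (h (r) (t) (t)) : B
          (t) : B
          (r) : A
        (s (t) (r)) : A
      (s (h (r) (t) (t)) (s (t) (r))) : A
          (t) : B
          (r) : A
        (s (t) (r)) : A
      (u (s (t) (r))) : B
        (r) : A
      (u (r)) : B
    (h (s (h (r) (t) (t)) (s (t) (r))) (u (s (t) (r))) (u (r))) : B
      (r) : A
          (t) : B
          (r) : A
        (s (t) (r)) : A
          (t) : B
        (f (t)) : B
          (r) : A
          (t) : B
          (t) : B
        (h (r) (t) (t)) : B
      (h (s (t) (r)) (f (t)) (h (r) (t) (t))) : B
          (t) : B
          (t) : B
        (k (t) (t)) : A
          (t) : B
        (f (t)) : B
          (r) : A
          (t) : B
          (t) : B
        (h (r) (t) (t)) : B
      (h (k (t) (t)) (f (t)) (h (r) (t) (t))) : B
    (h (r) (h (s (t) (r)) (f (t)) (h (r) (t) (t))) (h (k (t) (t)) (f (t)) (h (r) (t) (t)))) : B
  (h (k (f (h (r) (t) (t))) (h (s (t) (r)) (f (t)) (f (t)))) (h (s (h (r) (t) (t)) (s (t) (r))) (u (s (t) (r))) (u (r))) (h (r) (h (s (t) (r)) (f (t)) (h (r) (t) (t))) (h (k (t) (t)) (f (t)) (h (r) (t) (t))))) : B
(k (h (s (h (s (t) (r)) (t) (f (t))) (k (u (r)) (f (t)))) (h (k (f (t)) (q (t))) (h (k (t) (t)) (u (r)) (f (t))) (h (k (t) (t)) (u (r)) (u (r)))) (f (h (r) (q (t)) (t)))) (h (k (f (h (r) (t) (t))) (h (s (t) (r)) (f (t)) (f (t)))) (h (s (h (r) (t) (t)) (s (t) (r))) (u (s (t) (r))) (u (r))) (h (r) (h (s (t) (r)) (f (t)) (h (r) (t) (t))) (h (k (t) (t)) (f (t)) (h (r) (t) (t)))))) : A

well-sorted; sort = A


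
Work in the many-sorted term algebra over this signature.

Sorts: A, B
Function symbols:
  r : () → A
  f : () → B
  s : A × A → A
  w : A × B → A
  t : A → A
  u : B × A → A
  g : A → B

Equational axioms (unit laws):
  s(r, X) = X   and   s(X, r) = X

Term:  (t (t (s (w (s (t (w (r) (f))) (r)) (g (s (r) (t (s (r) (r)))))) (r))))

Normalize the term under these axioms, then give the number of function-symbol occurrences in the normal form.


1. (t (t (s (w (s (t (w (r) (f))) (r)) (g (s (r) (t (s (r) (r)))))) (r))))  →  (t (t (w (s (t (w (r) (f))) (r)) (g (s (r) (t (s (r) (r))))))))
2. (t (t (w (s (t (w (r) (f))) (r)) (g (s (r) (t (s (r) (r))))))))  →  (t (t (w (t (w (r) (f))) (g (s (r) (t (s (r) (r))))))))
3. (t (t (w (t (w (r) (f))) (g (s (r) (t (s (r) (r))))))))  →  (t (t (w (t (w (r) (f))) (g (t (s (r) (r)))))))
4. (t (t (w (t (w (r) (f))) (g (t (s (r) (r)))))))  →  (t (t (w (t (w (r) (f))) (g (t (r))))))
normal form: (t (t (w (t (w (r) (f))) (g (t (r))))))

size = 10


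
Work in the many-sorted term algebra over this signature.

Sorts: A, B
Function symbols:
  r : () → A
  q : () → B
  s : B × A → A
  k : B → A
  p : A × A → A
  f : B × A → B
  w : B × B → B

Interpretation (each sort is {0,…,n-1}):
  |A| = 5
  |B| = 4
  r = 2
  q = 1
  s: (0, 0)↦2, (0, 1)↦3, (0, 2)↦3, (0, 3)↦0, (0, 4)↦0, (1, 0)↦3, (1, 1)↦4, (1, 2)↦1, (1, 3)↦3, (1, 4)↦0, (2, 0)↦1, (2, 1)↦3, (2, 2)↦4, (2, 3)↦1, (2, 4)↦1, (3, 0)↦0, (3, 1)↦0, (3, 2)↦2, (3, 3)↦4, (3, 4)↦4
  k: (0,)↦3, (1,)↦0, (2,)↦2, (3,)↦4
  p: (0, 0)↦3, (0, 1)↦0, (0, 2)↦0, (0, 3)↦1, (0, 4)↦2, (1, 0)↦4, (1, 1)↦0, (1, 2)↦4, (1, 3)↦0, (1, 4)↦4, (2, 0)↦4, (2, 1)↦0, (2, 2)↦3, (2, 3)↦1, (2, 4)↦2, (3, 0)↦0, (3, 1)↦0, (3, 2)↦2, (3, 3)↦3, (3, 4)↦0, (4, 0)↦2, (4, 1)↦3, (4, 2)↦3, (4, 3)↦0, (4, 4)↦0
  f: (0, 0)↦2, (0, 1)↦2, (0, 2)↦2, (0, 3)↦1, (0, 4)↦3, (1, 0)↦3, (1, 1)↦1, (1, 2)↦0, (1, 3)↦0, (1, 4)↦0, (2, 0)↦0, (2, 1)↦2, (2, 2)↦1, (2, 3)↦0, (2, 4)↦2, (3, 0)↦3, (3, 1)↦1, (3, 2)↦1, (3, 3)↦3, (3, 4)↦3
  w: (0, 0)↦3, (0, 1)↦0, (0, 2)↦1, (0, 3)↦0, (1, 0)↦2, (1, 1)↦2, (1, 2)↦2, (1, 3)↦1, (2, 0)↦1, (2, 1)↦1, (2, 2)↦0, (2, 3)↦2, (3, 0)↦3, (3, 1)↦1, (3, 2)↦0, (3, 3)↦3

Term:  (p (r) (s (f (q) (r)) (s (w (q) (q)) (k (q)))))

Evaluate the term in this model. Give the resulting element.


value = 1

  r = 2
  q = 1
  r = 2
  (f (q) (r)) = f(1, 2) = 0
  q = 1
  q = 1
  (w (q) (q)) = w(1, 1) = 2
  q = 1
  (k (q)) = k(1,) = 0
  (s (w (q) (q)) (k (q))) = s(2, 0) = 1
  (s (f (q) (r)) (s (w (q) (q)) (k (q)))) = s(0, 1) = 3
  (p (r) (s (f (q) (r)) (s (w (q) (q)) (k (q))))) = p(2, 3) = 1


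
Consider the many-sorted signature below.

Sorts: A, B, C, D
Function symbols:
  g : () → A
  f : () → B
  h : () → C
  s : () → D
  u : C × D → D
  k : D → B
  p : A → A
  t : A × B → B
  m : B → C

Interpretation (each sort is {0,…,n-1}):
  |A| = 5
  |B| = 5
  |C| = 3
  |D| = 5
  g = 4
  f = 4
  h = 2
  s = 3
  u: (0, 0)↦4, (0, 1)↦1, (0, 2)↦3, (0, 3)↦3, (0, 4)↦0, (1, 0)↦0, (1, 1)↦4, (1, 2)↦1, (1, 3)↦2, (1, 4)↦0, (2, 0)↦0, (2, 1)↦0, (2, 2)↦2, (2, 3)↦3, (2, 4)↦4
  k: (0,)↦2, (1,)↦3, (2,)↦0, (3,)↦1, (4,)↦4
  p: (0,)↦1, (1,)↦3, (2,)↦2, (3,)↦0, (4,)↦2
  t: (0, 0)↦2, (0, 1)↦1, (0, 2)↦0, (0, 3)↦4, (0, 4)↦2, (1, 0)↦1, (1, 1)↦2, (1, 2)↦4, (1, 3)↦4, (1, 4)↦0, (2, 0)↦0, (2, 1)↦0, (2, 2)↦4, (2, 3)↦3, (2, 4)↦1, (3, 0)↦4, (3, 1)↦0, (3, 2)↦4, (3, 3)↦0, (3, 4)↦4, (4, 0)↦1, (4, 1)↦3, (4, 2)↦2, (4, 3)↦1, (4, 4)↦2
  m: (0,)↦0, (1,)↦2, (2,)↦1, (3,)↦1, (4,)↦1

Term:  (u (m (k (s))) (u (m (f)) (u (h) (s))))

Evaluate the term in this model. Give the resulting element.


value = 2

  s = 3
  (k (s)) = k(3,) = 1
  (m (k (s))) = m(1,) = 2
  f = 4
  (m (f)) = m(4,) = 1
  h = 2
  s = 3
  (u (h) (s)) = u(2, 3) = 3
  (u (m (f)) (u (h) (s))) = u(1, 3) = 2
  (u (m (k (s))) (u (m (f)) (u (h) (s)))) = u(2, 2) = 2


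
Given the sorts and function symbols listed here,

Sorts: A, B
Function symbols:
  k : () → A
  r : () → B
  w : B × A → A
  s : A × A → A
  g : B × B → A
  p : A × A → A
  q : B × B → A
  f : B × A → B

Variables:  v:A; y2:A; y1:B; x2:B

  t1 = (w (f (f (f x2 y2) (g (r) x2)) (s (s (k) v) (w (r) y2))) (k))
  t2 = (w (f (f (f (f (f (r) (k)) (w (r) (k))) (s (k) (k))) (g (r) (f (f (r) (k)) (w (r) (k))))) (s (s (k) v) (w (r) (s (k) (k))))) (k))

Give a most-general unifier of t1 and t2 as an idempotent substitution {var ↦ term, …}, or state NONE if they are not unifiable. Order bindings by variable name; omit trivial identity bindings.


{x2 ↦ (f (f (r) (k)) (w (r) (k))), y2 ↦ (s (k) (k))}


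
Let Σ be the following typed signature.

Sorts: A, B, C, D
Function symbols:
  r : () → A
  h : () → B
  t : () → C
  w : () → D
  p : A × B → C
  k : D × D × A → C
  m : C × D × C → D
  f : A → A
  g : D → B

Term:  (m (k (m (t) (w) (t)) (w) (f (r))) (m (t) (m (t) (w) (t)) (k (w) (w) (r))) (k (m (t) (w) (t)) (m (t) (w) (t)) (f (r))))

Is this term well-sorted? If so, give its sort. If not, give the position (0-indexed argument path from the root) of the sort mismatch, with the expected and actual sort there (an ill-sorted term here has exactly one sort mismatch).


well-sorted; sort = D

      (t) : C
      (w) : D
      (t) : C
    (m (t) (w) (t)) : D
    (w) : D
      (r) : A
    (f (r)) : A
  (k (m (t) (w) (t)) (w) (f (r))) : C
    (t) : C
      (t) : C
      (w) : D
      (t) : C
    (m (t) (w) (t)) : D
      (w) : D
      (w) : D
      (r) : A
    (k (w) (w) (r)) : C
  (m (t) (m (t) (w) (t)) (k (w) (w) (r))) : D
      (t) : C
      (w) : D
      (t) : C
    (m (t) (w) (t)) : D
      (t) : C
      (w) : D
      (t) : C
    (m (t) (w) (t)) : D
      (r) : A
    (f (r)) : A
  (k (m (t) (w) (t)) (m (t) (w) (t)) (f (r))) : C
(m (k (m (t) (w) (t)) (w) (f (r))) (m (t) (m (t) (w) (t)) (k (w) (w) (r))) (k (m (t) (w) (t)) (m (t) (w) (t)) (f (r)))) : D


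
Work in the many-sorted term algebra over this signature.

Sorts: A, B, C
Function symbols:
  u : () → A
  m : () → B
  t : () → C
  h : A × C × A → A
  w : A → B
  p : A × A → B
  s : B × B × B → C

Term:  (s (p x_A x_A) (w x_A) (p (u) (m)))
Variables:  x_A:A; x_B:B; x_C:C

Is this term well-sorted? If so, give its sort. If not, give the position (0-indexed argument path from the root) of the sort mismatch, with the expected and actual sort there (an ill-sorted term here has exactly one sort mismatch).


    x_A : A
    x_A : A
  (p x_A x_A) : B
    x_A : A
  (w x_A) : B
    (u) : A
    (m) : B
  (p (u) (m)) : ✗ arg 1 at [2, 1] has sort B, expected A

ill-sorted at position [2, 1]: expected A, got B


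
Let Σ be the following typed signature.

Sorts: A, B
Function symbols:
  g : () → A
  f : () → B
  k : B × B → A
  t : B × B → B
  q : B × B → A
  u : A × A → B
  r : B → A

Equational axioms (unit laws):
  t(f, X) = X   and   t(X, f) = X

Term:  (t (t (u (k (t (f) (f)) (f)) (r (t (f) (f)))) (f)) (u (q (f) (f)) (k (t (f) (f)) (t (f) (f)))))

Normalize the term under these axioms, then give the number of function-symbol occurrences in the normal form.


size = 14

1. (t (t (u (k (t (f) (f)) (f)) (r (t (f) (f)))) (f)) (u (q (f) (f)) (k (t (f) (f)) (t (f) (f)))))  →  (t (u (k (t (f) (f)) (f)) (r (t (f) (f)))) (u (q (f) (f)) (k (t (f) (f)) (t (f) (f)))))
2. (t (u (k (t (f) (f)) (f)) (r (t (f) (f)))) (u (q (f) (f)) (k (t (f) (f)) (t (f) (f)))))  →  (t (u (k (f) (f)) (r (t (f) (f)))) (u (q (f) (f)) (k (t (f) (f)) (t (f) (f)))))
3. (t (u (k (f) (f)) (r (t (f) (f)))) (u (q (f) (f)) (k (t (f) (f)) (t (f) (f)))))  →  (t (u (k (f) (f)) (r (f))) (u (q (f) (f)) (k (t (f) (f)) (t (f) (f)))))
4. (t (u (k (f) (f)) (r (f))) (u (q (f) (f)) (k (t (f) (f)) (t (f) (f)))))  →  (t (u (k (f) (f)) (r (f))) (u (q (f) (f)) (k (f) (t (f) (f)))))
5. (t (u (k (f) (f)) (r (f))) (u (q (f) (f)) (k (f) (t (f) (f)))))  →  (t (u (k (f) (f)) (r (f))) (u (q (f) (f)) (k (f) (f))))
normal form: (t (u (k (f) (f)) (r (f))) (u (q (f) (f)) (k (f) (f))))


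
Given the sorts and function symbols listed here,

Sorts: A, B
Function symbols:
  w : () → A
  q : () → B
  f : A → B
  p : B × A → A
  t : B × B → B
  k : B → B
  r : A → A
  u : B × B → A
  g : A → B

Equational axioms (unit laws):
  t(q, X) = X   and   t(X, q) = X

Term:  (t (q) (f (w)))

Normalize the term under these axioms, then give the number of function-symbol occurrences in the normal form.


size = 2

1. (t (q) (f (w)))  →  (f (w))
normal form: (f (w))


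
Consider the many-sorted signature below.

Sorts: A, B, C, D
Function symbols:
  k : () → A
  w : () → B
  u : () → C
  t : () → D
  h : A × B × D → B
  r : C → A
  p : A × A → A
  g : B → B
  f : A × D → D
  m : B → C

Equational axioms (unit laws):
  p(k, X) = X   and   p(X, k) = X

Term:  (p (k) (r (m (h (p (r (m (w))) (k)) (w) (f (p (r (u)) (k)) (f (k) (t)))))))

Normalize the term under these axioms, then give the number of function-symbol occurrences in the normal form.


1. (p (k) (r (m (h (p (r (m (w))) (k)) (w) (f (p (r (u)) (k)) (f (k) (t)))))))  →  (r (m (h (p (r (m (w))) (k)) (w) (f (p (r (u)) (k)) (f (k) (t))))))
2. (r (m (h (p (r (m (w))) (k)) (w) (f (p (r (u)) (k)) (f (k) (t))))))  →  (r (m (h (r (m (w))) (w) (f (p (r (u)) (k)) (f (k) (t))))))
3. (r (m (h (r (m (w))) (w) (f (p (r (u)) (k)) (f (k) (t))))))  →  (r (m (h (r (m (w))) (w) (f (r (u)) (f (k) (t))))))
normal form: (r (m (h (r (m (w))) (w) (f (r (u)) (f (k) (t))))))

size = 13


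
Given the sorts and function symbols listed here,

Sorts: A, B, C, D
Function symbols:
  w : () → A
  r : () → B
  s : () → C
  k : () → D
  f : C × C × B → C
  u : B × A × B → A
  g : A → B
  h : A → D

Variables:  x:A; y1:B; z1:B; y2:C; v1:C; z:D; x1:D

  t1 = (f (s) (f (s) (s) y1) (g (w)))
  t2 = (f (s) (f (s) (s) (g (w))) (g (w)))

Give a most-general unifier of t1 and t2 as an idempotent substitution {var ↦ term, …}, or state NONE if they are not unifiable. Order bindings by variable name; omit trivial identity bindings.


{y1 ↦ (g (w))}


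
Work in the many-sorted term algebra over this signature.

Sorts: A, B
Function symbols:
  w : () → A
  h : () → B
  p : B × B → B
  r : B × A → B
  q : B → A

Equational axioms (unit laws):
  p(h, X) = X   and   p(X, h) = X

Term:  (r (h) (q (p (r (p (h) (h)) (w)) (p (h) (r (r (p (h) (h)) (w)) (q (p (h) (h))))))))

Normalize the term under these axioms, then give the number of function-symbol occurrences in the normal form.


size = 13

1. (r (h) (q (p (r (p (h) (h)) (w)) (p (h) (r (r (p (h) (h)) (w)) (q (p (h) (h))))))))  →  (r (h) (q (p (r (h) (w)) (p (h) (r (r (p (h) (h)) (w)) (q (p (h) (h))))))))
2. (r (h) (q (p (r (h) (w)) (p (h) (r (r (p (h) (h)) (w)) (q (p (h) (h))))))))  →  (r (h) (q (p (r (h) (w)) (r (r (p (h) (h)) (w)) (q (p (h) (h)))))))
3. (r (h) (q (p (r (h) (w)) (r (r (p (h) (h)) (w)) (q (p (h) (h)))))))  →  (r (h) (q (p (r (h) (w)) (r (r (h) (w)) (q (p (h) (h)))))))
4. (r (h) (q (p (r (h) (w)) (r (r (h) (w)) (q (p (h) (h)))))))  →  (r (h) (q (p (r (h) (w)) (r (r (h) (w)) (q (h))))))
normal form: (r (h) (q (p (r (h) (w)) (r (r (h) (w)) (q (h))))))


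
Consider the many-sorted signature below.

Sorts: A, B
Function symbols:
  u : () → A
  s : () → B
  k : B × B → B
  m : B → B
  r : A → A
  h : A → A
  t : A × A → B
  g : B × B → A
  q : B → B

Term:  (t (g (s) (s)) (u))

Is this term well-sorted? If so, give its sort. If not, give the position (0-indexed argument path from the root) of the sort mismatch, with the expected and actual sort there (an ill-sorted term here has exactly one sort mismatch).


well-sorted; sort = B

    (s) : B
    (s) : B
  (g (s) (s)) : A
  (u) : A
(t (g (s) (s)) (u)) : B


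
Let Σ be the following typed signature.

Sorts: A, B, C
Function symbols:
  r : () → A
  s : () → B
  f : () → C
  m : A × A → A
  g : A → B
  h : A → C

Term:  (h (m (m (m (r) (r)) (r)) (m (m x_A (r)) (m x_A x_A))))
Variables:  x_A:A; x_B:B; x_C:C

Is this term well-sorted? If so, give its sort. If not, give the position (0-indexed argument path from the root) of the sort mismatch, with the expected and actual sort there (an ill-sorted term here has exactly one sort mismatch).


well-sorted; sort = C

        (r) : A
        (r) : A
      (m (r) (r)) : A
      (r) : A
    (m (m (r) (r)) (r)) : A
        x_A : A
        (r) : A
      (m x_A (r)) : A
        x_A : A
        x_A : A
      (m x_A x_A) : A
    (m (m x_A (r)) (m x_A x_A)) : A
  (m (m (m (r) (r)) (r)) (m (m x_A (r)) (m x_A x_A))) : A
(h (m (m (m (r) (r)) (r)) (m (m x_A (r)) (m x_A x_A)))) : C


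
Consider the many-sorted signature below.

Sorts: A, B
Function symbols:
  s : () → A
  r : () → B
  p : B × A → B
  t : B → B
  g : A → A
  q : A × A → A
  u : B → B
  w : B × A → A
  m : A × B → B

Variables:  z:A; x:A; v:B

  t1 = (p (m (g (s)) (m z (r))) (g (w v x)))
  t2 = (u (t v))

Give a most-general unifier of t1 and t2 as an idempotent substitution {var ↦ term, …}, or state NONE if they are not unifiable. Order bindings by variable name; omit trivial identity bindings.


NONE (not unifiable)

head clash or occurs-check failure — not unifiable


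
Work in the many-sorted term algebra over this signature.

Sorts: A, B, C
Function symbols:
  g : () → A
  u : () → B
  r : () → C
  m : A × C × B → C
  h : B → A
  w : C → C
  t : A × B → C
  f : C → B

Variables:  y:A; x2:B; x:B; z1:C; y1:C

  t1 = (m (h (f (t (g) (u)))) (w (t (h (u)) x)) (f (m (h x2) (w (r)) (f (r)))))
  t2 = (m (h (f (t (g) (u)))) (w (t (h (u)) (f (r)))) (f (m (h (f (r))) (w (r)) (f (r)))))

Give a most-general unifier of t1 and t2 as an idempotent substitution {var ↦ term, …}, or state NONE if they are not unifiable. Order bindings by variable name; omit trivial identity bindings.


{x ↦ (f (r)), x2 ↦ (f (r))}


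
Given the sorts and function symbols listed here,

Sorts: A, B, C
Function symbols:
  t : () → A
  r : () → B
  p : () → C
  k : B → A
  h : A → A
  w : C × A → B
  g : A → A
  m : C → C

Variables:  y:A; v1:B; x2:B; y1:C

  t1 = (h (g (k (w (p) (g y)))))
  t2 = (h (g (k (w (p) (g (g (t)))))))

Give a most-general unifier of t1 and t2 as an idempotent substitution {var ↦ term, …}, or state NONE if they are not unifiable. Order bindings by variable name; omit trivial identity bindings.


{y ↦ (g (t))}


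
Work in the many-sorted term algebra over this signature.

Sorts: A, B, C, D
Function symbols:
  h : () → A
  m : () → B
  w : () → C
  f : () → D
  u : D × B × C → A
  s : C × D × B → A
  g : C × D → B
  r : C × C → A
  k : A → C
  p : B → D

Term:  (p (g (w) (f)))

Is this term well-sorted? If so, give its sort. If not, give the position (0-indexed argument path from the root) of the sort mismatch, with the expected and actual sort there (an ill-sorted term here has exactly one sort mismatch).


well-sorted; sort = D

    (w) : C
    (f) : D
  (g (w) (f)) : B
(p (g (w) (f))) : D


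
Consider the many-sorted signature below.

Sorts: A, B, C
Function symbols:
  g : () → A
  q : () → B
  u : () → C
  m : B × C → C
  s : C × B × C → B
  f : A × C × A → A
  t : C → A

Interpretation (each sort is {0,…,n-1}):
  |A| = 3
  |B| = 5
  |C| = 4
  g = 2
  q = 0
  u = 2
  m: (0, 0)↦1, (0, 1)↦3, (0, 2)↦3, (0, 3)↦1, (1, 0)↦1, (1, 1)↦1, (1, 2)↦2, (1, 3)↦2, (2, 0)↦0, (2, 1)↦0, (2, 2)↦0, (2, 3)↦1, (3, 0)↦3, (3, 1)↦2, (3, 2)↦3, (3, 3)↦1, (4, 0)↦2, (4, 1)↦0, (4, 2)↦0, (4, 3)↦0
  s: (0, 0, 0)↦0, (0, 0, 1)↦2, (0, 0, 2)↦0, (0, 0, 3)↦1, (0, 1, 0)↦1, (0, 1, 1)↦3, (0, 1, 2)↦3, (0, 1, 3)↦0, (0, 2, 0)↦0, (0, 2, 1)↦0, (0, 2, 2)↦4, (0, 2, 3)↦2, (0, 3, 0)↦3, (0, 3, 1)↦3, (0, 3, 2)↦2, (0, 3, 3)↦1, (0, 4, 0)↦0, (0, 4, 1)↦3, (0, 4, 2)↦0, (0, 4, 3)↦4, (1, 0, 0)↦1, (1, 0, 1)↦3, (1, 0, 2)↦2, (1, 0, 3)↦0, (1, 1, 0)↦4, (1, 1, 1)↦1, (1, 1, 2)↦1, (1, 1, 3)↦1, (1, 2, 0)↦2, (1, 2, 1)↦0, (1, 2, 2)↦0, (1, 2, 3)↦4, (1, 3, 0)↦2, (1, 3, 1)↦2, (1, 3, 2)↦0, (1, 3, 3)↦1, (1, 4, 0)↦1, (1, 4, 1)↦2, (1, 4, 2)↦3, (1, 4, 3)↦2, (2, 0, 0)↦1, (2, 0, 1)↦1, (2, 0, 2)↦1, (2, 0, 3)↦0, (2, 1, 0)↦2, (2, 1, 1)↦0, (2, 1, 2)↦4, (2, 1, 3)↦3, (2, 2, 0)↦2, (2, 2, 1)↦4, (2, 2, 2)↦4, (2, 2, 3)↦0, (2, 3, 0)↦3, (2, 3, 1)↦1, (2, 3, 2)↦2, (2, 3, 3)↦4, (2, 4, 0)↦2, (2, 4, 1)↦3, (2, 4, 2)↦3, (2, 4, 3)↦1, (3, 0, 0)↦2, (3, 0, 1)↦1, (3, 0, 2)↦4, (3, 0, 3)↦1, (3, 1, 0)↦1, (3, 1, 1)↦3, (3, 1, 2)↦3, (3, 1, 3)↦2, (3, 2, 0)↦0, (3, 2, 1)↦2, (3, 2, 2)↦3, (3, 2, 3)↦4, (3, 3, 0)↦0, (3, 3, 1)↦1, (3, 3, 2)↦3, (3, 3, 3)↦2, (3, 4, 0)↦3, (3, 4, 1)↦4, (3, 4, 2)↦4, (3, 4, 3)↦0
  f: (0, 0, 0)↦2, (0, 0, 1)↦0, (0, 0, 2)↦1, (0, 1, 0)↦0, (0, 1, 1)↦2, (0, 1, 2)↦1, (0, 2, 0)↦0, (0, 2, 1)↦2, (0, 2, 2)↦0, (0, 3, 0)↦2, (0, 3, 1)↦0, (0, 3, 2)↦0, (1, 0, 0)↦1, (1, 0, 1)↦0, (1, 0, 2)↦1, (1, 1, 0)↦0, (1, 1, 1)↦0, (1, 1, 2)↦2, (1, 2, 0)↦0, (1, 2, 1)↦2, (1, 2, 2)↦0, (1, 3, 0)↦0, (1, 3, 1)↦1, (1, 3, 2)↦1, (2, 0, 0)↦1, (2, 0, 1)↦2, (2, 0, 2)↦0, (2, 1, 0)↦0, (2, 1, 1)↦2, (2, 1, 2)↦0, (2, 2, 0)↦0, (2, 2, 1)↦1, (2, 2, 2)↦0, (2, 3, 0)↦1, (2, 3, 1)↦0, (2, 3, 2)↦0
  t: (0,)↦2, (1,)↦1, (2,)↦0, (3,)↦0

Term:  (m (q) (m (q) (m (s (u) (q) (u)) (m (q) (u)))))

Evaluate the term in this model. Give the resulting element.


value = 1

  q = 0
  q = 0
  u = 2
  q = 0
  u = 2
  (s (u) (q) (u)) = s(2, 0, 2) = 1
  q = 0
  u = 2
  (m (q) (u)) = m(0, 2) = 3
  (m (s (u) (q) (u)) (m (q) (u))) = m(1, 3) = 2
  (m (q) (m (s (u) (q) (u)) (m (q) (u)))) = m(0, 2) = 3
  (m (q) (m (q) (m (s (u) (q) (u)) (m (q) (u))))) = m(0, 3) = 1


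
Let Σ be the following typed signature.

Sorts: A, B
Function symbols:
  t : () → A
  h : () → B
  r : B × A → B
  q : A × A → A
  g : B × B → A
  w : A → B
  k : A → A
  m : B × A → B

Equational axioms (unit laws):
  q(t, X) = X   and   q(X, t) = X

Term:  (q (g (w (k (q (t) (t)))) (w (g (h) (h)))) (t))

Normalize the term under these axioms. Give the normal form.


normal form = (g (w (k (t))) (w (g (h) (h))))

1. (q (g (w (k (q (t) (t)))) (w (g (h) (h)))) (t))  →  (g (w (k (q (t) (t)))) (w (g (h) (h))))
2. (g (w (k (q (t) (t)))) (w (g (h) (h))))  →  (g (w (k (t))) (w (g (h) (h))))
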